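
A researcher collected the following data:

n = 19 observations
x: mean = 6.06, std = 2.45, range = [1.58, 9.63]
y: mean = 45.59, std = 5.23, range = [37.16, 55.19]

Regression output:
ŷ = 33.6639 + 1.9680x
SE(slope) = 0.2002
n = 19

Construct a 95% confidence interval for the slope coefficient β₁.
The 95% CI for β₁ is (1.5456, 2.3904)

Confidence interval for the slope:

The 95% CI for β₁ is: β̂₁ ± t*(α/2, n-2) × SE(β̂₁)

Step 1: Find critical t-value
- Confidence level = 0.95
- Degrees of freedom = n - 2 = 19 - 2 = 17
- t*(α/2, 17) = 2.1098

Step 2: Calculate margin of error
Margin = 2.1098 × 0.2002 = 0.4224

Step 3: Construct interval
CI = 1.9680 ± 0.4224
CI = (1.5456, 2.3904)

Interpretation: intervals built this way capture the true β₁ in 95% of repeated samples; here the plausible range for the per-unit effect of x on y is 1.5456 to 2.3904.
Since 0 is outside the interval, a two-sided test at α = 0.05 would reject H₀: β₁ = 0.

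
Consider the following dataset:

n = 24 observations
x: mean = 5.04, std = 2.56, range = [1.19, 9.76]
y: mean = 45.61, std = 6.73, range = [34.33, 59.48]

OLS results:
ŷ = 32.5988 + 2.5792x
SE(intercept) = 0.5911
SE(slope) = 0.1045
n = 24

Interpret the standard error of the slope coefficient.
SE(slope) = 0.1045 measures the uncertainty in the estimated slope. The coefficient is estimated precisely (SE/|β̂₁| = 4.1%).

SE(β̂₁) = 0.1045 says: if we drew many samples of n = 24 from the same population and refit each time, the fitted slopes would scatter with a standard deviation of roughly 0.1045 around the true β₁.

Relative precision:
- SE / |β̂₁| = 0.1045 / 2.5792 = 4.1%
- Rule of thumb (under 20%: precise; 20% to under 50%: moderately precise; 50% or more: imprecise) → precise

Link to interval estimation: a confidence interval for β₁ is β̂₁ ± t* × 0.1045, so SE sets the half-width per unit of t*.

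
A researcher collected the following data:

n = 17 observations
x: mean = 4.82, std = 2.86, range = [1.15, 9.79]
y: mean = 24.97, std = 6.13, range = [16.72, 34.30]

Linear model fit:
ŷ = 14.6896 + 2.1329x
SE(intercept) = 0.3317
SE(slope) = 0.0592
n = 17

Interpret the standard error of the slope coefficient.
SE(slope) = 0.0592 measures the uncertainty in the estimated slope. The coefficient is estimated precisely (SE/|β̂₁| = 2.8%).

What SE measures:
- The standard error quantifies the sampling variability of the coefficient estimate
- It is the estimated standard deviation of β̂₁ across hypothetical repeated samples of the same size
- Smaller SE → more precise estimate

Relative precision:
- SE / |β̂₁| = 0.0592 / 2.1329 = 2.8%
- Rule of thumb (under 20%: precise; 20% to under 50%: moderately precise; 50% or more: imprecise) → precise

Link to interval estimation: a confidence interval for β₁ is β̂₁ ± t* × 0.0592, so SE sets the half-width per unit of t*.

What drives SE(β̂₁): wider spread of x values → smaller SE; more residual scatter → larger SE; larger n (here n = 17) → smaller SE.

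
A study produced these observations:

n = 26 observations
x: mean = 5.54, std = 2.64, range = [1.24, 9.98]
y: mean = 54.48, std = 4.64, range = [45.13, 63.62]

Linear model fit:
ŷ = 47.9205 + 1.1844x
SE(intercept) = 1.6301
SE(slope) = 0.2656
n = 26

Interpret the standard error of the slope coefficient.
SE(β̂₁) = 0.2656 is the estimated standard deviation of the slope estimate across repeated samples; relative to β̂₁ = 1.1844 that is 22.4%, a moderately precise estimate.

SE(β̂₁) = s / √Sxx, where s is the residual standard deviation and Sxx = Σ(x − x̄)². It is the yardstick for how far β̂₁ = 1.1844 could plausibly be from the true slope.

Relative precision:
- SE / |β̂₁| = 0.2656 / 1.1844 = 22.4%
- Rule of thumb (under 20%: precise; 20% to under 50%: moderately precise; 50% or more: imprecise) → moderately precise

Link to interval estimation: a confidence interval for β₁ is β̂₁ ± t* × 0.2656, so SE sets the half-width per unit of t*.

What drives SE(β̂₁): larger n (here n = 26) → smaller SE; wider spread of x values → smaller SE.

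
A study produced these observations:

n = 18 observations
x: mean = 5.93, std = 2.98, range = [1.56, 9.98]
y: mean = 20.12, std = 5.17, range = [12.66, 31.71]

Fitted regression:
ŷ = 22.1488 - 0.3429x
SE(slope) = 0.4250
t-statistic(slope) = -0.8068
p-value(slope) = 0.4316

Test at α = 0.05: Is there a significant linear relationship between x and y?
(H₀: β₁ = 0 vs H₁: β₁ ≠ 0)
Fail to reject H₀: p-value = 0.4316 ≥ α = 0.05. The linear relationship is not significant at the 5% level.

Hypothesis test for the slope coefficient:

H₀: β₁ = 0 (no linear relationship)
H₁: β₁ ≠ 0 (linear relationship exists)

Test statistic: t = β̂₁ / SE(β̂₁) = -0.3429 / 0.4250 = -0.8068

With df = 16, the two-sided p-value for |t| = 0.8068 is 0.4316.

Decision rule: reject H₀ if p-value < α.
p-value = 0.4316 ≥ α = 0.05 → fail to reject H₀.

At α = 0.05 the data do not provide convincing evidence of a nonzero slope.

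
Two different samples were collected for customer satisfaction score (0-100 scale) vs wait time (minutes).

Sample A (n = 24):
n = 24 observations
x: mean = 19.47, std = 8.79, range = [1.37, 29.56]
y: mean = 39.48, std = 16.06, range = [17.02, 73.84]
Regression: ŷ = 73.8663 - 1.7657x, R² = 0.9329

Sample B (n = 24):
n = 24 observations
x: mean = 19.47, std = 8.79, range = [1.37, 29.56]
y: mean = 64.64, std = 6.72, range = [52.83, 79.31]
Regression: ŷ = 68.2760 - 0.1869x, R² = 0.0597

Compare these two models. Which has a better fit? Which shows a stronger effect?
Model A has the better fit (R² = 0.9329 vs 0.0597). Model A shows the stronger effect (|β₁| = 1.7657 vs 0.1869).

Model Comparison:

Goodness of fit (R²):
- Model A: R² = 0.9329 → 93.29% of variance in satisfaction score explained
- Model B: R² = 0.0597 → 5.97% of variance in satisfaction score explained
- 0.9329 > 0.0597 → Model A has the better fit

Strength of effect — compare |β₁|:
- Model A: β₁ = -1.7657 → predicted satisfaction score falls 1.7657 points per additional minute of wait time
- Model B: β₁ = -0.1869 → predicted satisfaction score falls 0.1869 points per additional minute of wait time
- |-1.7657| > |-0.1869| → Model A shows the stronger marginal effect

Note: A steeper slope doesn't make a better model if the scatter around the line is large.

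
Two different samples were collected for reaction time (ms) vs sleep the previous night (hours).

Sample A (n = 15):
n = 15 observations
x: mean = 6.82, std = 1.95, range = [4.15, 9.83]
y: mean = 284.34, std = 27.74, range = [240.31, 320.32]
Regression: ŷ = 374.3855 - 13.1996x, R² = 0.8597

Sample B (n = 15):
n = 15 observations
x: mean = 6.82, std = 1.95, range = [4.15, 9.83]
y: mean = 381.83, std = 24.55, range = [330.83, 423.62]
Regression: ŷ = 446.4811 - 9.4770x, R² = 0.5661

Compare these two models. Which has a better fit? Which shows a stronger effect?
Model A has the better fit (R² = 0.8597 vs 0.5661). Model A shows the stronger effect (|β₁| = 13.1996 vs 9.4770).

Model Comparison:

Fit — compare R²:
- Model A: R² = 0.8597 → 85.97% of variance in reaction time explained
- Model B: R² = 0.5661 → 56.61% of variance in reaction time explained
- 0.8597 > 0.5661 → Model A has the better fit

Strength of effect — compare |β₁|:
- Model A: β₁ = -13.1996 → predicted reaction time falls 13.1996 ms per additional hour of sleep
- Model B: β₁ = -9.4770 → predicted reaction time falls 9.4770 ms per additional hour of sleep
- |-13.1996| > |-9.4770| → Model A shows the stronger marginal effect

Notes:
- R² measures how tightly points cluster around the line; β₁ measures how steep the line is — they answer different questions.
- A steeper slope doesn't make a better model if the scatter around the line is large.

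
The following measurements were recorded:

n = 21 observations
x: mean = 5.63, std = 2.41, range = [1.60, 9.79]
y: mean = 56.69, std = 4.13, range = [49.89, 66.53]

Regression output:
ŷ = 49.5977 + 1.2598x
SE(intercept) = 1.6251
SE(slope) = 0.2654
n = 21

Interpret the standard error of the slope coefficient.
SE(β̂₁) = 0.2654 is the estimated standard deviation of the slope estimate across repeated samples; relative to β̂₁ = 1.2598 that is 21.1%, a moderately precise estimate.

SE(β̂₁) = 0.2654 says: if we drew many samples of n = 21 from the same population and refit each time, the fitted slopes would scatter with a standard deviation of roughly 0.2654 around the true β₁.

Relative precision:
- SE / |β̂₁| = 0.2654 / 1.2598 = 21.1%
- Rule of thumb (under 20%: precise; 20% to under 50%: moderately precise; 50% or more: imprecise) → moderately precise

Link to the t-test: t = β̂₁ / SE(β̂₁) = 1.2598 / 0.2654 = 4.7468, the statistic for H₀: β₁ = 0.

What drives SE(β̂₁): more residual scatter → larger SE.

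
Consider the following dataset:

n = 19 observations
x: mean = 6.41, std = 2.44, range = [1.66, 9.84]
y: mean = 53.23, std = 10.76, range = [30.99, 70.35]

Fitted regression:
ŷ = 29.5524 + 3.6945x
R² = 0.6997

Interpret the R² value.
The model explains 69.97% of the variance in y (R² = 0.6997), leaving 30.03% unexplained; the fit is moderate.

R² (coefficient of determination) measures the proportion of variance in y explained by the regression model.

Here R² = 0.6997:
- Explained: 69.97% of the variation in y
- Unexplained (residual): 100% − 69.97% = 30.03%
- Rule of thumb (below 0.3 weak; 0.3 to below 0.7 moderate; 0.7 and above strong) → moderate

Calculation: R² = 1 − (SS_res / SS_tot), where SS_res is the sum of squared residuals and SS_tot the total sum of squares.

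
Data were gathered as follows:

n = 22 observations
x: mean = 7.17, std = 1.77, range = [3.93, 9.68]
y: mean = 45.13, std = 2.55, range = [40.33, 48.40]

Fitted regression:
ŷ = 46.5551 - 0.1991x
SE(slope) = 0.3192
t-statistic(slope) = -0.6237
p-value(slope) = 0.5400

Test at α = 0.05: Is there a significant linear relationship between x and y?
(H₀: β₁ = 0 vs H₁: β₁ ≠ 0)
p-value = 0.5400 ≥ α = 0.05, so we fail to reject H₀. The relationship is not significant.

Hypothesis test for the slope coefficient:

H₀: β₁ = 0 (no linear relationship)
H₁: β₁ ≠ 0 (linear relationship exists)

Test statistic: t = β̂₁ / SE(β̂₁) = -0.1991 / 0.3192 = -0.6237

With df = 20, the two-sided p-value for |t| = 0.6237 is 0.5400.

Decision rule: reject H₀ if p-value < α.
p-value = 0.5400 ≥ α = 0.05 → fail to reject H₀.

At α = 0.05 the data do not provide convincing evidence of a nonzero slope.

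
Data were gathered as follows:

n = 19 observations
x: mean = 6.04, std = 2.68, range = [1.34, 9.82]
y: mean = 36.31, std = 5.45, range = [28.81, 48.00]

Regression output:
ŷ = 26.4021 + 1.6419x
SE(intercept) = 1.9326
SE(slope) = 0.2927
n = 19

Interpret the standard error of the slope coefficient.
SE(slope) = 0.2927 measures the uncertainty in the estimated slope. The coefficient is estimated precisely (SE/|β̂₁| = 17.8%).

SE(β̂₁) = s / √Sxx, where s is the residual standard deviation and Sxx = Σ(x − x̄)². It is the yardstick for how far β̂₁ = 1.6419 could plausibly be from the true slope.

Relative precision:
- SE / |β̂₁| = 0.2927 / 1.6419 = 17.8%
- Rule of thumb (under 20%: precise; 20% to under 50%: moderately precise; 50% or more: imprecise) → precise

Rough 95% range (±2 SE): 1.6419 ± 0.5854 → (1.0565, 2.2273).

What drives SE(β̂₁): wider spread of x values → smaller SE.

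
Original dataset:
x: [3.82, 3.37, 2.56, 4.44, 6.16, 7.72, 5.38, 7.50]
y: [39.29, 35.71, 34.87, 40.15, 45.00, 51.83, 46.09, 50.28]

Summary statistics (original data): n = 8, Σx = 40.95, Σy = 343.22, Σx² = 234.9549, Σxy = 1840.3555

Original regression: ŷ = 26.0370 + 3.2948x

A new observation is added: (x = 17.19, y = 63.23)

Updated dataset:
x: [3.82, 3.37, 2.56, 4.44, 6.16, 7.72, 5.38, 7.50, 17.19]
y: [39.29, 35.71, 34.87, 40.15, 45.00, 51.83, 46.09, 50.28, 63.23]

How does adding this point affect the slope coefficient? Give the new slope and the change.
The slope changes from 3.2948 to 1.9476 (change of -1.3472, or -40.9%).

x = 17.19 lies well outside the original x-range [2.56, 7.72] (x̄ ≈ 5.12), so this observation has high leverage and can move the slope substantially.

Step 1: Update the sums with the new point (n goes from 8 to 9)
Σx  = 40.95 + 17.19 = 58.14
Σy  = 343.22 + 63.23 = 406.45
Σx² = 234.9549 + 17.19² = 234.9549 + 295.4961 = 530.4510
Σxy = 1840.3555 + 17.19×63.23 = 1840.3555 + 1086.9237 = 2927.2792

Step 2: Recompute the slope with b₁ = (nΣxy − ΣxΣy) / (nΣx² − (Σx)²)
Numerator   = 9×2927.2792 − 58.14×406.45 = 26345.5128 − 23631.0030 = 2714.5098
Denominator = 9×530.4510 − 58.14² = 4774.0590 − 3380.2596 = 1393.7994
b₁(new) = 2714.5098 / 1393.7994 = 1.9476

(Same formula on the original sums: (8×1840.3555 − 40.95×343.22) / (8×234.9549 − 40.95²) = 667.9850 / 202.7367 = 3.2948, matching the given fit.)

Step 3: Change in slope
Δβ₁ = 1.9476 − 3.2948 = -1.3472
Relative change = -1.3472 / 3.2948 × 100% = -40.9%
→ the slope decreases when the point is added.

A high-leverage point only changes the slope if it is off the original line; here y = 63.23 is below the original trend, so the slope decreases.
In practice: investigate whether it comes from the same population as the rest of the sample.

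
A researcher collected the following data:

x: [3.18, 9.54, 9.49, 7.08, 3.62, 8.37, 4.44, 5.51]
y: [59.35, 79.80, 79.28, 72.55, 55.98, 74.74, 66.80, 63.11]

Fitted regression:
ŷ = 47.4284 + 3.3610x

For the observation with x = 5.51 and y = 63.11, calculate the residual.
Residual = -2.8375

The residual is the difference between the actual value and the predicted value:

Residual = y - ŷ

Step 1: Calculate predicted value
ŷ = 47.4284 + 3.3610 × 5.51
ŷ = 65.9475

Step 2: Calculate residual
Residual = 63.11 - 65.9475
Residual = -2.8375

Interpretation: the model overestimates the actual value by 2.8375 at this point (negative residual → observation lies below the fitted line).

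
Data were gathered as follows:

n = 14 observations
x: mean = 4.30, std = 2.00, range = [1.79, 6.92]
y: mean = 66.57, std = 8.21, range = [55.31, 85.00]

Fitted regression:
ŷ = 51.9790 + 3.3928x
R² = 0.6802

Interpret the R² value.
About 68.02% of the variability in y is accounted for by the regression on x (R² = 0.6802) — a moderate linear fit.

R² (coefficient of determination) measures the proportion of variance in y explained by the regression model.

Here R² = 0.6802:
- Explained: 68.02% of the variation in y
- Unexplained (residual): 100% − 68.02% = 31.98%
- Rule of thumb (below 0.3 weak; 0.3 to below 0.7 moderate; 0.7 and above strong) → moderate

Equivalently, for simple linear regression R² = r², so |r| = √0.6802 ≈ 0.8247.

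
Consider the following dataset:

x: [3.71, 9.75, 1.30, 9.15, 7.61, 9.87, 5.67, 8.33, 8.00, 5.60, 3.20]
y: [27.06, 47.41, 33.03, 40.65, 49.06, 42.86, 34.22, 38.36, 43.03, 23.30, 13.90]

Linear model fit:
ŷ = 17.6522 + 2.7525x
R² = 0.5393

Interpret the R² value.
R² = 0.5393 means 53.93% of the variation in y is explained by the linear relationship with x. This indicates a moderate fit.

R² (coefficient of determination) measures the proportion of variance in y explained by the regression model.

Here R² = 0.5393:
- Explained: 53.93% of the variation in y
- Unexplained (residual): 100% − 53.93% = 46.07%
- Rule of thumb (below 0.3 weak; 0.3 to below 0.7 moderate; 0.7 and above strong) → moderate

Calculation: R² = 1 − (SS_res / SS_tot), where SS_res is the sum of squared residuals and SS_tot the total sum of squares.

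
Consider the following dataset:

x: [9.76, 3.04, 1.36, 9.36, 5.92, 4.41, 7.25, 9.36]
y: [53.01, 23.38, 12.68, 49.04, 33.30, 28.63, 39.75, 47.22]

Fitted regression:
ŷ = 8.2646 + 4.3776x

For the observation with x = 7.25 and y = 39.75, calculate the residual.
Residual = -0.2522

The residual is the difference between the actual value and the predicted value:

Residual = y - ŷ

Step 1: Calculate predicted value
ŷ = 8.2646 + 4.3776 × 7.25
ŷ = 40.0022

Step 2: Calculate residual
Residual = 39.75 - 40.0022
Residual = -0.2522

Interpretation: the model overestimates the actual value by 0.2522 at this point (negative residual → observation lies below the fitted line).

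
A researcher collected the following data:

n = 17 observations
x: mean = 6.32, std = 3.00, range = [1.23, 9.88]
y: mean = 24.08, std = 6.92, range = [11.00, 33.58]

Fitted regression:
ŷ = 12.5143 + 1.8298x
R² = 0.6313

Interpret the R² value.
The model explains 63.13% of the variance in y (R² = 0.6313), leaving 36.87% unexplained; the fit is moderate.

R² (coefficient of determination) measures the proportion of variance in y explained by the regression model.

Here R² = 0.6313:
- Explained: 63.13% of the variation in y
- Unexplained (residual): 100% − 63.13% = 36.87%
- Rule of thumb (below 0.3 weak; 0.3 to below 0.7 moderate; 0.7 and above strong) → moderate

Note: R² says nothing about causation, and a high R² does not by itself mean the linear form is appropriate — check the residuals.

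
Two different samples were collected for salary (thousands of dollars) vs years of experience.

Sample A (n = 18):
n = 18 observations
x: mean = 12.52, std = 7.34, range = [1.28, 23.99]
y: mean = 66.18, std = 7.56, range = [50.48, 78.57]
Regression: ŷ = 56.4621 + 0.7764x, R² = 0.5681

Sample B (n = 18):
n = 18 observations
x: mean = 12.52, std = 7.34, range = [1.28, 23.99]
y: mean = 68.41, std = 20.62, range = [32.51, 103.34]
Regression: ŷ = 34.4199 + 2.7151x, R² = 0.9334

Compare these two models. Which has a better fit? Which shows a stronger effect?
Model B has the better fit (R² = 0.9334 vs 0.5681). Model B shows the stronger effect (|β₁| = 2.7151 vs 0.7764).

Model Comparison:

Which explains more variance? (R²)
- Model A: R² = 0.5681 → 56.81% of variance in salary explained
- Model B: R² = 0.9334 → 93.34% of variance in salary explained
- 0.9334 > 0.5681 → Model B has the better fit

Strength of effect — compare |β₁|:
- Model A: β₁ = 0.7764 → predicted salary rises 0.7764 thousand dollars per additional year of experience
- Model B: β₁ = 2.7151 → predicted salary rises 2.7151 thousand dollars per additional year of experience
- |0.7764| < |2.7151| → Model B shows the stronger marginal effect

Note: The two samples could reflect different populations, time periods, or measurement quality.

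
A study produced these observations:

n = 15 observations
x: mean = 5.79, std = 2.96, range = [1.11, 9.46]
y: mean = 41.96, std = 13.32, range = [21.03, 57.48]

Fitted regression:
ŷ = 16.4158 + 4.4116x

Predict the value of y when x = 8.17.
ŷ = 52.4586

Plug x = 8.17 into the fitted line:

ŷ = 16.4158 + 4.4116 × 8.17
ŷ = 16.4158 + 36.0428
ŷ = 52.4586

This is a point prediction; actual observations scatter around it by roughly the residual standard deviation.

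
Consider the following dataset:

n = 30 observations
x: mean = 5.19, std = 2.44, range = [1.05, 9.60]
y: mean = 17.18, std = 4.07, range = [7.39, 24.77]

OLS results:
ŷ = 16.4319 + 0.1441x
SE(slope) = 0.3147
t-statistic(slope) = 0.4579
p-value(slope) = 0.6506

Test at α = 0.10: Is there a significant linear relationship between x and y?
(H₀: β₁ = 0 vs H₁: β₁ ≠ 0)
p-value = 0.6506 ≥ α = 0.10, so we fail to reject H₀. The relationship is not significant.

Hypothesis test for the slope coefficient:

H₀: β₁ = 0 (no linear relationship)
H₁: β₁ ≠ 0 (linear relationship exists)

Test statistic: t = β̂₁ / SE(β̂₁) = 0.1441 / 0.3147 = 0.4579

The p-value (0.6506) is the probability, under H₀, of a t-statistic at least as extreme as |t| = 0.4579 (two-sided, df = n − 2 = 28).

Decision rule: reject H₀ if p-value < α.
p-value = 0.6506 ≥ α = 0.10 → fail to reject H₀.

There is not sufficient evidence at the 10% significance level to conclude that a linear relationship exists between x and y.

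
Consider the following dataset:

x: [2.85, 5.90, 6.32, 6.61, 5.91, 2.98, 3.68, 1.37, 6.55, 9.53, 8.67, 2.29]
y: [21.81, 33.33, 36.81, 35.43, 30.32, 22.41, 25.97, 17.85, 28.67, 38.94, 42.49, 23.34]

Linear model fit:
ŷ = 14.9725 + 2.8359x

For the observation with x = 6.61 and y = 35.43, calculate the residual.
Residual = 1.7122

The residual is the difference between the actual value and the predicted value:

Residual = y - ŷ

Step 1: Calculate predicted value
ŷ = 14.9725 + 2.8359 × 6.61
ŷ = 33.7178

Step 2: Calculate residual
Residual = 35.43 - 33.7178
Residual = 1.7122

The residual is positive, so the observed y = 35.43 sits above the regression line (the line underestimates it by 1.7122).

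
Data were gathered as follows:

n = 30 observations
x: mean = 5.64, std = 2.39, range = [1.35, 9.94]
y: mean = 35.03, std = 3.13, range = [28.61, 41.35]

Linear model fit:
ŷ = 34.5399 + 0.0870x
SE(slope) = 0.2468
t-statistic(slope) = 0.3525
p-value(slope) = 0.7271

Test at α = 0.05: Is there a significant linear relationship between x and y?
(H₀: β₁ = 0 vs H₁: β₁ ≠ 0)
Fail to reject H₀: p-value = 0.7271 ≥ α = 0.05. The linear relationship is not significant at the 5% level.

Hypothesis test for the slope coefficient:

H₀: β₁ = 0 (no linear relationship)
H₁: β₁ ≠ 0 (linear relationship exists)

Test statistic: t = β̂₁ / SE(β̂₁) = 0.0870 / 0.2468 = 0.3525

With df = 28, the two-sided p-value for |t| = 0.3525 is 0.7271.

Decision rule: reject H₀ if p-value < α.
p-value = 0.7271 ≥ α = 0.05 → fail to reject H₀.

There is not sufficient evidence at the 5% significance level to conclude that a linear relationship exists between x and y.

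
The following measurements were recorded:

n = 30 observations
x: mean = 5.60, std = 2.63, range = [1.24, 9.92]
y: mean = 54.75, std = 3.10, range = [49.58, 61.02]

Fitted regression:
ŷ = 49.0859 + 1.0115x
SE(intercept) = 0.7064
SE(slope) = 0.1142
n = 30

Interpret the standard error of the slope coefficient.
SE(β̂₁) = 0.1142 is the estimated standard deviation of the slope estimate across repeated samples; relative to β̂₁ = 1.0115 that is 11.3%, a precise estimate.

SE(β̂₁) = 0.1142 says: if we drew many samples of n = 30 from the same population and refit each time, the fitted slopes would scatter with a standard deviation of roughly 0.1142 around the true β₁.

Relative precision:
- SE / |β̂₁| = 0.1142 / 1.0115 = 11.3%
- Rule of thumb (under 20%: precise; 20% to under 50%: moderately precise; 50% or more: imprecise) → precise

Link to the t-test: t = β̂₁ / SE(β̂₁) = 1.0115 / 0.1142 = 8.8573, the statistic for H₀: β₁ = 0.

What drives SE(β̂₁): larger n (here n = 30) → smaller SE; wider spread of x values → smaller SE.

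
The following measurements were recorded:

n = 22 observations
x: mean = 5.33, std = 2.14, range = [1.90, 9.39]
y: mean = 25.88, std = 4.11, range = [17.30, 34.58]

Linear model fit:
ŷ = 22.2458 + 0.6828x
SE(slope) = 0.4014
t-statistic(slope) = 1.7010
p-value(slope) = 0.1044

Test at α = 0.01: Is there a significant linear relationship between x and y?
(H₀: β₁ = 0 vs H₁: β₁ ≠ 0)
Fail to reject H₀: p-value = 0.1044 ≥ α = 0.01. The linear relationship is not significant at the 1% level.

Hypothesis test for the slope coefficient:

H₀: β₁ = 0 (no linear relationship)
H₁: β₁ ≠ 0 (linear relationship exists)

Test statistic: t = β̂₁ / SE(β̂₁) = 0.6828 / 0.4014 = 1.7010

p = 0.1044: how often a slope estimate this far from 0 (in SE units) would arise by chance if β₁ were truly 0.

Decision rule: reject H₀ if p-value < α.
p-value = 0.1044 ≥ α = 0.01 → fail to reject H₀.

There is not sufficient evidence at the 1% significance level to conclude that a linear relationship exists between x and y.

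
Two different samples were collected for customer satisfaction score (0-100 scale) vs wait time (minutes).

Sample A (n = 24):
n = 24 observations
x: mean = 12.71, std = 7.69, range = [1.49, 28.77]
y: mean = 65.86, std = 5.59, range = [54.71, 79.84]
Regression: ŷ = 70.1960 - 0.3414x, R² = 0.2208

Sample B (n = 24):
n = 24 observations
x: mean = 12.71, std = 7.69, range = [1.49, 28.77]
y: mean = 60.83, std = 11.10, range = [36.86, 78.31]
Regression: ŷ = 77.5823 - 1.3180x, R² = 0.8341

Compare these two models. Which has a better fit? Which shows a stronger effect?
Model B has the better fit (R² = 0.8341 vs 0.2208). Model B shows the stronger effect (|β₁| = 1.3180 vs 0.3414).

Model Comparison:

Goodness of fit (R²):
- Model A: R² = 0.2208 → 22.08% of variance in satisfaction score explained
- Model B: R² = 0.8341 → 83.41% of variance in satisfaction score explained
- 0.8341 > 0.2208 → Model B has the better fit

Which has the larger per-minute effect? (|β₁|)
- Model A: β₁ = -0.3414 → predicted satisfaction score falls 0.3414 points per additional minute of wait time
- Model B: β₁ = -1.3180 → predicted satisfaction score falls 1.3180 points per additional minute of wait time
- |-0.3414| < |-1.3180| → Model B shows the stronger marginal effect

Note: A steeper slope doesn't make a better model if the scatter around the line is large.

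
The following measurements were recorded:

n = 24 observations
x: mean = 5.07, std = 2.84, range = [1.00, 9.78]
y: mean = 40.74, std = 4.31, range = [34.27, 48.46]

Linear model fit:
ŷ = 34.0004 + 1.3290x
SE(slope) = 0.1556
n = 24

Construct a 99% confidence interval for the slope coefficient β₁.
The 99% CI for β₁ is (0.8904, 1.7676)

Confidence interval for the slope:

The 99% CI for β₁ is: β̂₁ ± t*(α/2, n-2) × SE(β̂₁)

Step 1: Find critical t-value
- Confidence level = 0.99
- Degrees of freedom = n - 2 = 24 - 2 = 22
- t*(α/2, 22) = 2.8188

Step 2: Calculate margin of error
Margin = 2.8188 × 0.1556 = 0.4386

Step 3: Construct interval
CI = 1.3290 ± 0.4386
CI = (0.8904, 1.7676)

Interpretation: each one-unit increase in x is associated with a change in mean y of between 0.8904 and 1.7676, with 99% confidence.
Since 0 is outside the interval, a two-sided test at α = 0.01 would reject H₀: β₁ = 0.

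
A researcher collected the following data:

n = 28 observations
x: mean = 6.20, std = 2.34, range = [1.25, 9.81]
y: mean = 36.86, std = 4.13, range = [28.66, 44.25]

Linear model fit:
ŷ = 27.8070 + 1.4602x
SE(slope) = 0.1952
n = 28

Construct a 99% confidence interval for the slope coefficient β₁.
The 99% CI for β₁ is (0.9178, 2.0026)

Confidence interval for the slope:

The 99% CI for β₁ is: β̂₁ ± t*(α/2, n-2) × SE(β̂₁)

Step 1: Find critical t-value
- Confidence level = 0.99
- Degrees of freedom = n - 2 = 28 - 2 = 26
- t*(α/2, 26) = 2.7787

Step 2: Calculate margin of error
Margin = 2.7787 × 0.1952 = 0.5424

Step 3: Construct interval
CI = 1.4602 ± 0.5424
CI = (0.9178, 2.0026)

Interpretation: each one-unit increase in x is associated with a change in mean y of between 0.9178 and 2.0026, with 99% confidence.
The interval does not include 0, suggesting a significant linear relationship.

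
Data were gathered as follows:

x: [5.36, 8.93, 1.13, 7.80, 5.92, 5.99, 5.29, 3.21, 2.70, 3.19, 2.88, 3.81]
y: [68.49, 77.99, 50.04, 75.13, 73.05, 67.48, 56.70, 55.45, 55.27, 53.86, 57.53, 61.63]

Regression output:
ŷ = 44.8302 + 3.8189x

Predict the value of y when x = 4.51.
ŷ = 62.0534

x = 4.51 lies inside the observed range [1.13, 8.93], so the fitted equation applies directly:

ŷ = 44.8302 + 3.8189 × 4.51
ŷ = 44.8302 + 17.2232
ŷ = 62.0534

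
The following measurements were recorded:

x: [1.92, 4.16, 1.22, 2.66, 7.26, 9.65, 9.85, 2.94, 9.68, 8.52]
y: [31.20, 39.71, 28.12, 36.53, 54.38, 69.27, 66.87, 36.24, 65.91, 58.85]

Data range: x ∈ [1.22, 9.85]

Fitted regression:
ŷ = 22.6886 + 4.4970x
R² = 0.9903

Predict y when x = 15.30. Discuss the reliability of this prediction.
The equation gives ŷ = 91.4927; however x = 15.30 is 5.45 units above the observed range, so this extrapolated value should not be trusted.

Prediction calculation:
ŷ = 22.6886 + 4.4970 × 15.30
ŷ = 91.4927

Reliability:
- Data range: x ∈ [1.22, 9.85]
- Prediction point: x = 15.30 is 5.45 units above the observed range → this is EXTRAPOLATION, not interpolation

Why that matters here:
- R² describes fit only over the sampled x values; it says nothing about behaviour beyond them
- Real relationships often flatten, saturate, or turn nonlinear at extremes

A defensible statement: 'if the linear trend continued to x = 15.30, y would be about 91.4927' — the premise is untested.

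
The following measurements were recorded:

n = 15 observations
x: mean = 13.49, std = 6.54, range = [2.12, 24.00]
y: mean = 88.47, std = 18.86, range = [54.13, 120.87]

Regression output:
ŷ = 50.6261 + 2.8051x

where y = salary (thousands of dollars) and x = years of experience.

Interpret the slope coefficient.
On average, salary is about 2.8051 thousand dollars higher for every extra year of experience.

The slope coefficient β₁ = 2.8051 represents the marginal effect of experience on salary.

Interpretation:
- Experience up by 1 year → predicted salary increases by 2.8051 thousand dollars
- The effect is assumed constant over the observed range of x (linearity)
- The sign (+) gives the direction; the magnitude 2.8051 gives the size of the effect per year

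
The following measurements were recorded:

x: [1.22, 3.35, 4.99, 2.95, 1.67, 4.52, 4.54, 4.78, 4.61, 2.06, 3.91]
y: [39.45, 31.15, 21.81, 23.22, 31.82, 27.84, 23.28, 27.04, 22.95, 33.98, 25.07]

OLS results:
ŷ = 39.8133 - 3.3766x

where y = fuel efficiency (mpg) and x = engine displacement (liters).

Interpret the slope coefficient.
On average, fuel efficiency is about 3.3766 mpg lower for every extra liter of engine displacement.

β₁ = -3.3766 is the change in predicted fuel efficiency (mpg) per additional liter of engine displacement.

Interpretation:
- Engine displacement up by 1 liter → predicted fuel efficiency decreases by 3.3766 mpg
- The effect is assumed constant over the observed range of x (linearity)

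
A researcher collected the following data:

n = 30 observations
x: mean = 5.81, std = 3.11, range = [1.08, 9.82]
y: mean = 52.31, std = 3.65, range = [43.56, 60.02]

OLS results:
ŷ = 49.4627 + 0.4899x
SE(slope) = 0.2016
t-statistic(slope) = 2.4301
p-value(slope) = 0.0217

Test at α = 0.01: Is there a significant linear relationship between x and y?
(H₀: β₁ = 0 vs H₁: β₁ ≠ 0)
p-value = 0.0217 ≥ α = 0.01, so we fail to reject H₀. The relationship is not significant.

Hypothesis test for the slope coefficient:

H₀: β₁ = 0 (no linear relationship)
H₁: β₁ ≠ 0 (linear relationship exists)

Test statistic: t = β̂₁ / SE(β̂₁) = 0.4899 / 0.2016 = 2.4301

The p-value (0.0217) is the probability, under H₀, of a t-statistic at least as extreme as |t| = 2.4301 (two-sided, df = n − 2 = 28).

Decision rule: reject H₀ if p-value < α.
p-value = 0.0217 ≥ α = 0.01 → fail to reject H₀.

At α = 0.01 the data do not provide convincing evidence of a nonzero slope.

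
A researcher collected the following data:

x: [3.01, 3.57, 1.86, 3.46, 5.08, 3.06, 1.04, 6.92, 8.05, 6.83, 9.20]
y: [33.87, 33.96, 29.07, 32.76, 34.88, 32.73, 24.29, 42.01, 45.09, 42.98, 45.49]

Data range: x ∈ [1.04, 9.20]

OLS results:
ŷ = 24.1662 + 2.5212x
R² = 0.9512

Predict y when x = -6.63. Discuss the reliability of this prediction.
ŷ = 7.4506 (extrapolation — x = -6.63 lies outside [1.04, 9.20], so reliability is low).

Prediction calculation:
ŷ = 24.1662 + 2.5212 × (-6.63)
ŷ = 7.4506

Reliability:
- Data range: x ∈ [1.04, 9.20]
- Prediction point: x = -6.63 is 7.67 units below the observed range → this is EXTRAPOLATION, not interpolation

Why that matters here:
- The linear relationship may not hold outside the observed range
- The standard error of prediction grows with (x − x̄)², and x = -6.63 is far from x̄ = 4.73
- There are no observations near this x to validate the fitted line there

A defensible statement: 'if the linear trend continued to x = -6.63, y would be about 7.4506' — the premise is untested.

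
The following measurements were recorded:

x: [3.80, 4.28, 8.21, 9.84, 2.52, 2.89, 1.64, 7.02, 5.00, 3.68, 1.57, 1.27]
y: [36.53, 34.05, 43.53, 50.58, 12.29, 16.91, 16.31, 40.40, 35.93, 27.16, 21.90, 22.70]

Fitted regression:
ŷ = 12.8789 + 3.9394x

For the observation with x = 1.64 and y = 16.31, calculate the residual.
Residual = -3.0295

The residual is the difference between the actual value and the predicted value:

Residual = y - ŷ

Step 1: Calculate predicted value
ŷ = 12.8789 + 3.9394 × 1.64
ŷ = 19.3395

Step 2: Calculate residual
Residual = 16.31 - 19.3395
Residual = -3.0295

Interpretation: the model overestimates the actual value by 3.0295 at this point (negative residual → observation lies below the fitted line).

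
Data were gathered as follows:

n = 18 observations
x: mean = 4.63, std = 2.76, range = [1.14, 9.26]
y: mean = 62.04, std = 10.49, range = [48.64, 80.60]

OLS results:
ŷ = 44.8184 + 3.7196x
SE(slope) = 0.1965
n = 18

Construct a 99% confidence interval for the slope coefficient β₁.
The 99% CI for β₁ is (3.1457, 4.2935)

Confidence interval for the slope:

The 99% CI for β₁ is: β̂₁ ± t*(α/2, n-2) × SE(β̂₁)

Step 1: Find critical t-value
- Confidence level = 0.99
- Degrees of freedom = n - 2 = 18 - 2 = 16
- t*(α/2, 16) = 2.9208

Step 2: Calculate margin of error
Margin = 2.9208 × 0.1965 = 0.5739

Step 3: Construct interval
CI = 3.7196 ± 0.5739
CI = (3.1457, 4.2935)

Interpretation: each one-unit increase in x is associated with a change in mean y of between 3.1457 and 4.2935, with 99% confidence.
Both endpoints are positive, so the data support a genuinely positive slope at this confidence level.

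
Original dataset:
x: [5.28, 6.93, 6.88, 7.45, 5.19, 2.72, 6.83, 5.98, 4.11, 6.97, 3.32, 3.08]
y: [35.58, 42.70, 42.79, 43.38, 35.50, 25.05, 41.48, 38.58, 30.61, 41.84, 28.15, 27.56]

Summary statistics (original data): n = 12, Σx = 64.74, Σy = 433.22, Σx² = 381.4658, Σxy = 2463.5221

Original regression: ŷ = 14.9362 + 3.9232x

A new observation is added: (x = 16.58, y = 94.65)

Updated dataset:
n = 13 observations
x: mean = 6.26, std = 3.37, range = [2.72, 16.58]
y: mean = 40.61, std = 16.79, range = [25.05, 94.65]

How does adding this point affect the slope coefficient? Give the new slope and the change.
The slope changes from 3.9232 to 4.9487 (change of +1.0255, or +26.1%).

x = 16.58 lies well outside the original x-range [2.72, 7.45] (x̄ ≈ 5.40), so this observation has high leverage and can move the slope substantially.

Step 1: Update the sums with the new point (n goes from 12 to 13)
Σx  = 64.74 + 16.58 = 81.32
Σy  = 433.22 + 94.65 = 527.87
Σx² = 381.4658 + 16.58² = 381.4658 + 274.8964 = 656.3622
Σxy = 2463.5221 + 16.58×94.65 = 2463.5221 + 1569.2970 = 4032.8191

Step 2: Recompute the slope with b₁ = (nΣxy − ΣxΣy) / (nΣx² − (Σx)²)
Numerator   = 13×4032.8191 − 81.32×527.87 = 52426.6483 − 42926.3884 = 9500.2599
Denominator = 13×656.3622 − 81.32² = 8532.7086 − 6612.9424 = 1919.7662
b₁(new) = 9500.2599 / 1919.7662 = 4.9487

(Same formula on the original sums: (12×2463.5221 − 64.74×433.22) / (12×381.4658 − 64.74²) = 1515.6024 / 386.3220 = 3.9232, matching the given fit.)

Step 3: Change in slope
Δβ₁ = 4.9487 − 3.9232 = +1.0255
Relative change = +1.0255 / 3.9232 × 100% = +26.1%
→ the slope increases when the point is added.

Because the point sits above the extension of the original line at a high-leverage x, it tilts the fit up.
In practice: refit with and without it and report both if conclusions differ; examine leverage (hᵢ) and Cook's distance rather than deleting it automatically.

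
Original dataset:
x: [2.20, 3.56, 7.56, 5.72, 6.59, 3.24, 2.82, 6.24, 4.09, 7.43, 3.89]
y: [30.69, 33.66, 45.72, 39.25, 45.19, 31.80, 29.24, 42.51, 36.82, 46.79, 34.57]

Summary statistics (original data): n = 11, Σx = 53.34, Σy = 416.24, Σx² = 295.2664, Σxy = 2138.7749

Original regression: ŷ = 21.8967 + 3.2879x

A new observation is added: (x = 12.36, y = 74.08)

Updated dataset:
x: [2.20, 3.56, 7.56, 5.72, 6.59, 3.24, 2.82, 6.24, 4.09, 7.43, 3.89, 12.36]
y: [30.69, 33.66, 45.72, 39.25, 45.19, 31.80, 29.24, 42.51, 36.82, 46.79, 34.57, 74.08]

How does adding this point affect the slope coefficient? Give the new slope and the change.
Adding the point moves β₁ from 3.2879 to 4.1878, i.e. it increases by 0.8999 (+27.4%).

x = 12.36 lies well outside the original x-range [2.20, 7.56] (x̄ ≈ 4.85), so this observation has high leverage and can move the slope substantially.

Step 1: Update the sums with the new point (n goes from 11 to 12)
Σx  = 53.34 + 12.36 = 65.70
Σy  = 416.24 + 74.08 = 490.32
Σx² = 295.2664 + 12.36² = 295.2664 + 152.7696 = 448.0360
Σxy = 2138.7749 + 12.36×74.08 = 2138.7749 + 915.6288 = 3054.4037

Step 2: Recompute the slope with b₁ = (nΣxy − ΣxΣy) / (nΣx² − (Σx)²)
Numerator   = 12×3054.4037 − 65.70×490.32 = 36652.8444 − 32214.0240 = 4438.8204
Denominator = 12×448.0360 − 65.70² = 5376.4320 − 4316.4900 = 1059.9420
b₁(new) = 4438.8204 / 1059.9420 = 4.1878

(Same formula on the original sums: (11×2138.7749 − 53.34×416.24) / (11×295.2664 − 53.34²) = 1324.2823 / 402.7748 = 3.2879, matching the given fit.)

Step 3: Change in slope
Δβ₁ = 4.1878 − 3.2879 = +0.8999
Relative change = +0.8999 / 3.2879 × 100% = +27.4%
→ the slope increases when the point is added.

A high-leverage point only changes the slope if it is off the original line; here y = 74.08 is above the original trend, so the slope increases.
In practice: refit with and without it and report both if conclusions differ; check such a point for data-entry or measurement error.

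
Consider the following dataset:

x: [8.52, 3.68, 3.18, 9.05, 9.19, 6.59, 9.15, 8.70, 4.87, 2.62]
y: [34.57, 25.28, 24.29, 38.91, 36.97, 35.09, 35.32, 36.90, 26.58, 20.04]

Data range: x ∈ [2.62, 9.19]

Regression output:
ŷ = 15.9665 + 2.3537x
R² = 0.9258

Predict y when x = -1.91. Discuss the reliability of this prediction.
ŷ = 11.4709 (extrapolation — x = -1.91 lies outside [2.62, 9.19], so reliability is low).

Prediction calculation:
ŷ = 15.9665 + 2.3537 × (-1.91)
ŷ = 11.4709

Reliability:
- Data range: x ∈ [2.62, 9.19]
- Prediction point: x = -1.91 is 4.53 units below the observed range → this is EXTRAPOLATION, not interpolation

Why that matters here:
- Real relationships often flatten, saturate, or turn nonlinear at extremes
- There are no observations near this x to validate the fitted line there

The R² = 0.9258 only validates the fit within [2.62, 9.19]; treat ŷ = 11.4709 with caution.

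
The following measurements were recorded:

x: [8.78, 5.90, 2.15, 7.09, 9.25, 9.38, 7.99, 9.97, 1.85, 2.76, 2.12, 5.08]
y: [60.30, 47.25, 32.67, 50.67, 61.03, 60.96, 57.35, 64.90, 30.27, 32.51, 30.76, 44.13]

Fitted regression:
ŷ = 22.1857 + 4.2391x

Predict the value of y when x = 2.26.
ŷ = 31.7661

To predict y for x = 2.26, substitute into the regression equation:

ŷ = 22.1857 + 4.2391 × 2.26
ŷ = 22.1857 + 9.5804
ŷ = 31.7661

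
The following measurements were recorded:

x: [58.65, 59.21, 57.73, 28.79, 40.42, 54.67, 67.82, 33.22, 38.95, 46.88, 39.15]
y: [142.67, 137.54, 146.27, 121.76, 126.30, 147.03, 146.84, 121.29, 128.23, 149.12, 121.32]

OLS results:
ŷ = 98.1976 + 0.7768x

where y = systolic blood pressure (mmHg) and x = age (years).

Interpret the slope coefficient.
An increase of one year in age is associated with a 0.7768 mmHg increase in predicted blood pressure.

The slope coefficient β₁ = 0.7768 represents the marginal effect of age on blood pressure.

Interpretation:
- Age up by 1 year → predicted blood pressure increases by 0.7768 mmHg
- The effect is assumed constant over the observed range of x (linearity)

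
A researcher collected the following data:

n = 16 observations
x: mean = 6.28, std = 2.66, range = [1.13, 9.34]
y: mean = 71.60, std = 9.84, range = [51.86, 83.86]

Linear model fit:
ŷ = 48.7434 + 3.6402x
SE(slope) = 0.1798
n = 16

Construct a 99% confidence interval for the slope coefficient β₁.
The 99% CI for β₁ is (3.1050, 4.1754)

Confidence interval for the slope:

The 99% CI for β₁ is: β̂₁ ± t*(α/2, n-2) × SE(β̂₁)

Step 1: Find critical t-value
- Confidence level = 0.99
- Degrees of freedom = n - 2 = 16 - 2 = 14
- t*(α/2, 14) = 2.9768

Step 2: Calculate margin of error
Margin = 2.9768 × 0.1798 = 0.5352

Step 3: Construct interval
CI = 3.6402 ± 0.5352
CI = (3.1050, 4.1754)

Interpretation: We are 99% confident that the true slope β₁ lies between 3.1050 and 4.1754.
Since 0 is outside the interval, a two-sided test at α = 0.01 would reject H₀: β₁ = 0.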